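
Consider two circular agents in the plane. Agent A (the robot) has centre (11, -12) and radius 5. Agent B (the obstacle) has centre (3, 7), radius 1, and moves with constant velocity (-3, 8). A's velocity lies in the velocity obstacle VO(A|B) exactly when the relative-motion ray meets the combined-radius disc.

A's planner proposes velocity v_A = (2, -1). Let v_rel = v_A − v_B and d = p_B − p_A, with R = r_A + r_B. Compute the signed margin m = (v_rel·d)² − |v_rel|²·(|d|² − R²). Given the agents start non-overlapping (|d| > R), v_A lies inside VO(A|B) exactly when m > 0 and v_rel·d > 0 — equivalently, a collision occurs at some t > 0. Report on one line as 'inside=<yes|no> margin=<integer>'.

d = (-8, 19),  |d|² = 425;  R = 5+1 = 6,  c = 425−6² = 389
v_rel = (5, -9),  |v_rel|² = 106;  v_rel·d = (5)·(-8) + (-9)·(19) = -211
106·t² + 422·t + 389 = 0  ⇒  m = (-211)² − 106·389 = 3287
m = 3287 > 0,  v_rel·d = -211 < 0  ⇒  outside

inside=no margin=3287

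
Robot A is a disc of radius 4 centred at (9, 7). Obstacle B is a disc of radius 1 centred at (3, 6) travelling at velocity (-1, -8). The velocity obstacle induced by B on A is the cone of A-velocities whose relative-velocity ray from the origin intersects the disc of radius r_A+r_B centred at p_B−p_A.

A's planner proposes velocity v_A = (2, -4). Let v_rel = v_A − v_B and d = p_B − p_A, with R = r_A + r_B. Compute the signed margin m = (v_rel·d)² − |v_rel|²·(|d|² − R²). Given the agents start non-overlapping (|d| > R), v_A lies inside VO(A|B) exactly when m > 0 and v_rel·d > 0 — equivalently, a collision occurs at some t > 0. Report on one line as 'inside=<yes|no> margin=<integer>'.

d = (-6, -1),  |d|² = 37;  R = 4+1 = 5,  c = 37−5² = 12
v_rel = (3, 4),  |v_rel|² = 25;  v_rel·d = (3)·(-6) + (4)·(-1) = -22
25·t² + 44·t + 12 = 0  ⇒  m = (-22)² − 25·12 = 184
m = 184 > 0,  v_rel·d = -22 < 0  ⇒  outside

inside=no margin=184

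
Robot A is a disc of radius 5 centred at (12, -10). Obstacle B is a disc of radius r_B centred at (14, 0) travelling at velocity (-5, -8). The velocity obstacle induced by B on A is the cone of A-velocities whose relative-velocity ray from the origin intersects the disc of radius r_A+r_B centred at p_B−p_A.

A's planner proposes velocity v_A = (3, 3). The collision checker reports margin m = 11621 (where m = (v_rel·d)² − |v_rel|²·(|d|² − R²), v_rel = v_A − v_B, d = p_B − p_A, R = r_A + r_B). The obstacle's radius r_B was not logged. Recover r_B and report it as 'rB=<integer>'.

m = 11621
d = (2, 10);  v_rel = (8, 11),  |v_rel|² = 185
v_rel×d = (8)·(10) − (11)·(2) = 58
since m = R²·185 − 58²:  R² = (3364 + 11621) / 185 = 81
R = √81 = 9  ⇒  r_B = 9 − 5 = 4

rB=4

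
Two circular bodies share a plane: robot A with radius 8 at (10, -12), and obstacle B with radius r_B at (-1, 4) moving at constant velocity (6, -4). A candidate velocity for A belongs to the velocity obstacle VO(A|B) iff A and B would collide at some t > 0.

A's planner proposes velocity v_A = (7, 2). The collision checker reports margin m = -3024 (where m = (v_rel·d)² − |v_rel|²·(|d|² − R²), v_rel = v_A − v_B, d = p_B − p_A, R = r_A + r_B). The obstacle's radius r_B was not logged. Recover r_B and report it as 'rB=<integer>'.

m = -3024
d = (-11, 16);  v_rel = (1, 6),  |v_rel|² = 37
v_rel×d = (1)·(16) − (6)·(-11) = 82
since m = R²·37 − 82²:  R² = (6724 + -3024) / 37 = 100
R = √100 = 10  ⇒  r_B = 10 − 8 = 2

rB=2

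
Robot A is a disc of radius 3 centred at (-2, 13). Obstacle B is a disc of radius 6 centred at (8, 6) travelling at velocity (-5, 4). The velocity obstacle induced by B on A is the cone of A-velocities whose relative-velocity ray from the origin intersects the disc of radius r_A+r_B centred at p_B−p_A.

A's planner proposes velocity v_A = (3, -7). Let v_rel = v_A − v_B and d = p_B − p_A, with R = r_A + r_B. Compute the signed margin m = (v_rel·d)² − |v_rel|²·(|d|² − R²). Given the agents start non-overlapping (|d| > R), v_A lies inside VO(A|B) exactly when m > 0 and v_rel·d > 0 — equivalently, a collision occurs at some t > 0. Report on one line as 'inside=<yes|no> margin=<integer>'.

d = (10, -7),  |d|² = 149;  R = 3+6 = 9,  c = 149−9² = 68
v_rel = (8, -11),  |v_rel|² = 185;  v_rel·d = (8)·(10) + (-11)·(-7) = 157
185·t² − 314·t + 68 = 0  ⇒  m = 157² − 185·68 = 12069
m = 12069 > 0,  v_rel·d = 157 > 0  ⇒  inside

inside=yes margin=12069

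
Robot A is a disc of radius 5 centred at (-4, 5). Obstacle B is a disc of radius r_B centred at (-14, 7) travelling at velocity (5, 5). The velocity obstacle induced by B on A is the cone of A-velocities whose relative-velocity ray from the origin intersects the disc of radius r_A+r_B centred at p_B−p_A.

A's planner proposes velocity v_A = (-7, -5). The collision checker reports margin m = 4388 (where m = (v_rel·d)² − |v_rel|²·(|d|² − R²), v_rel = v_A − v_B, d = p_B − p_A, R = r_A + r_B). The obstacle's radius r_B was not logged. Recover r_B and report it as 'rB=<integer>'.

m = 4388
d = (-10, 2);  v_rel = (-12, -10),  |v_rel|² = 244
v_rel×d = (-12)·(2) − (-10)·(-10) = -124
since m = R²·244 − (-124)²:  R² = (15376 + 4388) / 244 = 81
R = √81 = 9  ⇒  r_B = 9 − 5 = 4

rB=4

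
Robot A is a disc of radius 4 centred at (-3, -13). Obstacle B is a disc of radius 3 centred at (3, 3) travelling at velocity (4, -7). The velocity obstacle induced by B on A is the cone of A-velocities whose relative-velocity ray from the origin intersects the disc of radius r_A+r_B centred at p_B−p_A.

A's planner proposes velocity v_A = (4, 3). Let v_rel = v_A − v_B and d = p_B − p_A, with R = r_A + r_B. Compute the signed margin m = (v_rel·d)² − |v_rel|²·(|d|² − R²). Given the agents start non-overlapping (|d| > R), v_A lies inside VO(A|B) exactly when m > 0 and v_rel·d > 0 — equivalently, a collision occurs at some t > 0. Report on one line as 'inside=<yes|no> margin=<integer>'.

d = (6, 16),  |d|² = 292;  R = 4+3 = 7,  c = 292−7² = 243
v_rel = (0, 10),  |v_rel|² = 100;  v_rel·d = (0)·(6) + (10)·(16) = 160
100·t² − 320·t + 243 = 0  ⇒  m = 160² − 100·243 = 1300
m = 1300 > 0,  v_rel·d = 160 > 0  ⇒  inside

inside=yes margin=1300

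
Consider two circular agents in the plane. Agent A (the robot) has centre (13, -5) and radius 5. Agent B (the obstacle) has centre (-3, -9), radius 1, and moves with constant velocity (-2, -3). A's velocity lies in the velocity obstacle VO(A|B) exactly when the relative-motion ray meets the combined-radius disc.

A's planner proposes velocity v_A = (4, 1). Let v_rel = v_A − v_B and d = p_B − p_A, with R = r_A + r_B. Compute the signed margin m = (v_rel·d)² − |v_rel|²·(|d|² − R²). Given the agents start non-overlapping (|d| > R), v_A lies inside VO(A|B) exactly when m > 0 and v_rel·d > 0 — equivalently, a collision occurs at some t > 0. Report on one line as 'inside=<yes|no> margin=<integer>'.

d = (-16, -4),  |d|² = 272;  R = 5+1 = 6,  c = 272−6² = 236
v_rel = (6, 4),  |v_rel|² = 52;  v_rel·d = (6)·(-16) + (4)·(-4) = -112
52·t² + 224·t + 236 = 0  ⇒  m = (-112)² − 52·236 = 272
m = 272 > 0,  v_rel·d = -112 < 0  ⇒  outside

inside=no margin=272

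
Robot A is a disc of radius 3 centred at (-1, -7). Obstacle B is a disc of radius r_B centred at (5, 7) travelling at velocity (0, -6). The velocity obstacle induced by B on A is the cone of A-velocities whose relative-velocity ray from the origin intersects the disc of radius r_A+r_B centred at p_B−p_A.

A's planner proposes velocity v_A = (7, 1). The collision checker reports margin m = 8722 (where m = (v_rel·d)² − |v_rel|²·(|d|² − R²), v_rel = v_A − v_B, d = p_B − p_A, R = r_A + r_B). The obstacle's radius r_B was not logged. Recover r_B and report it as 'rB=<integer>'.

m = 8722
d = (6, 14);  v_rel = (7, 7),  |v_rel|² = 98
v_rel×d = (7)·(14) − (7)·(6) = 56
since m = R²·98 − 56²:  R² = (3136 + 8722) / 98 = 121
R = √121 = 11  ⇒  r_B = 11 − 3 = 8

rB=8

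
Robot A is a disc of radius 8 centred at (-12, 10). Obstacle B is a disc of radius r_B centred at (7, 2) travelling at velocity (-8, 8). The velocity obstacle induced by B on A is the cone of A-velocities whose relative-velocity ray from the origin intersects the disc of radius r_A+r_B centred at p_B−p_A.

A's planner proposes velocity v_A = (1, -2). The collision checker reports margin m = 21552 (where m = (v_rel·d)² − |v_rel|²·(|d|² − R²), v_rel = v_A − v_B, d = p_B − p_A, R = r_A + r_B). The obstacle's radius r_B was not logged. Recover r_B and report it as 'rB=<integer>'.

m = 21552
d = (19, -8);  v_rel = (9, -10),  |v_rel|² = 181
v_rel×d = (9)·(-8) − (-10)·(19) = 118
since m = R²·181 − 118²:  R² = (13924 + 21552) / 181 = 196
R = √196 = 14  ⇒  r_B = 14 − 8 = 6

rB=6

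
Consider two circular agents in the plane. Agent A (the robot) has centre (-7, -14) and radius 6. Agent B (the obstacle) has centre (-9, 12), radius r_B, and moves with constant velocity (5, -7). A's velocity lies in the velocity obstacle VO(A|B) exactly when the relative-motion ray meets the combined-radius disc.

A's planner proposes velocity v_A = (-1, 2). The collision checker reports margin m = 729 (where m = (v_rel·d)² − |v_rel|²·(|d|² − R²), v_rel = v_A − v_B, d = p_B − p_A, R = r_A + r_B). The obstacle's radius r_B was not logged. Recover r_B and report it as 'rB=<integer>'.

m = 729
d = (-2, 26);  v_rel = (-6, 9),  |v_rel|² = 117
v_rel×d = (-6)·(26) − (9)·(-2) = -138
since m = R²·117 − (-138)²:  R² = (19044 + 729) / 117 = 169
R = √169 = 13  ⇒  r_B = 13 − 6 = 7

rB=7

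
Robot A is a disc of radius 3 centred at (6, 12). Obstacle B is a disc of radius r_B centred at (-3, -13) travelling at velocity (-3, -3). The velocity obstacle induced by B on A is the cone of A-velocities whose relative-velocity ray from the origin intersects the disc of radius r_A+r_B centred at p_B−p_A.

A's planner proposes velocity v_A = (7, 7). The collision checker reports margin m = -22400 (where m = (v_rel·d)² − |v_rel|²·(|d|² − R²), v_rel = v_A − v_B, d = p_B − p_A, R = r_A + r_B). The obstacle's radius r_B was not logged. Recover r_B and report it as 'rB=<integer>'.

m = -22400
d = (-9, -25);  v_rel = (10, 10),  |v_rel|² = 200
v_rel×d = (10)·(-25) − (10)·(-9) = -160
since m = R²·200 − (-160)²:  R² = (25600 + -22400) / 200 = 16
R = √16 = 4  ⇒  r_B = 4 − 3 = 1

rB=1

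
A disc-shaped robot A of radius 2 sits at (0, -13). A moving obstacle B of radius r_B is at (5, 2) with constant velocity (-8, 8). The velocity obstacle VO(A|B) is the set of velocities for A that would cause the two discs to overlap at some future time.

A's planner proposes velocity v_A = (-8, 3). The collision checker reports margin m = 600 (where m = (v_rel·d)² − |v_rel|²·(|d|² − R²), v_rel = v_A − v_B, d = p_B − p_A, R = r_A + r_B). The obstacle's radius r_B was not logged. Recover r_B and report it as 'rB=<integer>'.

m = 600
d = (5, 15);  v_rel = (0, -5),  |v_rel|² = 25
v_rel×d = (0)·(15) − (-5)·(5) = 25
since m = R²·25 − 25²:  R² = (625 + 600) / 25 = 49
R = √49 = 7  ⇒  r_B = 7 − 2 = 5

rB=5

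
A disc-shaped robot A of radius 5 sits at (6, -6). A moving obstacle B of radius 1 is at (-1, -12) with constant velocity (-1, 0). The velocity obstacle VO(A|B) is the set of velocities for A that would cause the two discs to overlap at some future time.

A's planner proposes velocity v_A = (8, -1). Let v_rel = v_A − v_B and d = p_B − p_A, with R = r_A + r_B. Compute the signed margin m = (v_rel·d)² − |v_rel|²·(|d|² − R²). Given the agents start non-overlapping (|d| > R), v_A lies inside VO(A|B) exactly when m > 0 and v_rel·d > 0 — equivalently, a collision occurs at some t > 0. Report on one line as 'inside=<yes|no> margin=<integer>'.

d = (-7, -6),  |d|² = 85;  R = 5+1 = 6,  c = 85−6² = 49
v_rel = (9, -1),  |v_rel|² = 82;  v_rel·d = (9)·(-7) + (-1)·(-6) = -57
82·t² + 114·t + 49 = 0  ⇒  m = (-57)² − 82·49 = -769
m = -769 < 0,  v_rel·d = -57 < 0  ⇒  outside

inside=no margin=-769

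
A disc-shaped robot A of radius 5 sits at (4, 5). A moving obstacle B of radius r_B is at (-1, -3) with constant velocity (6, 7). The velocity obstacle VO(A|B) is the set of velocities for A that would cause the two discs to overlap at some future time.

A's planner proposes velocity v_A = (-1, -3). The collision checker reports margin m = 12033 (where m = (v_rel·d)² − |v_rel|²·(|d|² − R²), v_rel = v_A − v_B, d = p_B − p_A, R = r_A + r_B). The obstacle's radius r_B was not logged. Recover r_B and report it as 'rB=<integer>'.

m = 12033
d = (-5, -8);  v_rel = (-7, -10),  |v_rel|² = 149
v_rel×d = (-7)·(-8) − (-10)·(-5) = 6
since m = R²·149 − 6²:  R² = (36 + 12033) / 149 = 81
R = √81 = 9  ⇒  r_B = 9 − 5 = 4

rB=4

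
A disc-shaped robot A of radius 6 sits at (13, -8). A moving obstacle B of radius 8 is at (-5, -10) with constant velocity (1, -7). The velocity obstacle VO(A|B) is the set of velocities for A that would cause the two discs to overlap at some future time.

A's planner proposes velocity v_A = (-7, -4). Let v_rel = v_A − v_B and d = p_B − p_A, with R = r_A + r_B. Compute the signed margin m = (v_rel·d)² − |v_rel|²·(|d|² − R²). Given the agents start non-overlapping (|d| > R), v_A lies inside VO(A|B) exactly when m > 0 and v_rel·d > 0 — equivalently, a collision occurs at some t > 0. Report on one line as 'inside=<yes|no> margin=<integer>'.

d = (-18, -2),  |d|² = 328;  R = 6+8 = 14,  c = 328−14² = 132
v_rel = (-8, 3),  |v_rel|² = 73;  v_rel·d = (-8)·(-18) + (3)·(-2) = 138
73·t² − 276·t + 132 = 0  ⇒  m = 138² − 73·132 = 9408
m = 9408 > 0,  v_rel·d = 138 > 0  ⇒  inside

inside=yes margin=9408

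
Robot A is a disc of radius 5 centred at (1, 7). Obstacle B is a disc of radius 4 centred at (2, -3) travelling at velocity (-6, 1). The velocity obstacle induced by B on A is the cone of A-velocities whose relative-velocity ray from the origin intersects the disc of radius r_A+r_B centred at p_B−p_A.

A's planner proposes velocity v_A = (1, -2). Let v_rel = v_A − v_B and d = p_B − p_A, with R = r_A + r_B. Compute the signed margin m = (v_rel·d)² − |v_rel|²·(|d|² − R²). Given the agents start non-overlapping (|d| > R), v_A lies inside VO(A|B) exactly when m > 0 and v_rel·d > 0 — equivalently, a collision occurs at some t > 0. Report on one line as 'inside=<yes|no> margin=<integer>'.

d = (1, -10),  |d|² = 101;  R = 5+4 = 9,  c = 101−9² = 20
v_rel = (7, -3),  |v_rel|² = 58;  v_rel·d = (7)·(1) + (-3)·(-10) = 37
58·t² − 74·t + 20 = 0  ⇒  m = 37² − 58·20 = 209
m = 209 > 0,  v_rel·d = 37 > 0  ⇒  inside

inside=yes margin=209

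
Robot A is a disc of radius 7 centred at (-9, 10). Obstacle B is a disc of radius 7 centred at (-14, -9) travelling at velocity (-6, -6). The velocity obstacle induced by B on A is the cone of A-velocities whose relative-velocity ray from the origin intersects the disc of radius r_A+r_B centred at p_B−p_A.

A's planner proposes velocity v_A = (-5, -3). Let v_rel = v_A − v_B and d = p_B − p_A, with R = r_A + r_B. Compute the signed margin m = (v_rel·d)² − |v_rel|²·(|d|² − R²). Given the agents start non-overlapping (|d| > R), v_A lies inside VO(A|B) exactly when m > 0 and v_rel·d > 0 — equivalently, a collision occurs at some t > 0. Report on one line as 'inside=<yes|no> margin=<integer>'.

d = (-5, -19),  |d|² = 386;  R = 7+7 = 14,  c = 386−14² = 190
v_rel = (1, 3),  |v_rel|² = 10;  v_rel·d = (1)·(-5) + (3)·(-19) = -62
10·t² + 124·t + 190 = 0  ⇒  m = (-62)² − 10·190 = 1944
m = 1944 > 0,  v_rel·d = -62 < 0  ⇒  outside

inside=no margin=1944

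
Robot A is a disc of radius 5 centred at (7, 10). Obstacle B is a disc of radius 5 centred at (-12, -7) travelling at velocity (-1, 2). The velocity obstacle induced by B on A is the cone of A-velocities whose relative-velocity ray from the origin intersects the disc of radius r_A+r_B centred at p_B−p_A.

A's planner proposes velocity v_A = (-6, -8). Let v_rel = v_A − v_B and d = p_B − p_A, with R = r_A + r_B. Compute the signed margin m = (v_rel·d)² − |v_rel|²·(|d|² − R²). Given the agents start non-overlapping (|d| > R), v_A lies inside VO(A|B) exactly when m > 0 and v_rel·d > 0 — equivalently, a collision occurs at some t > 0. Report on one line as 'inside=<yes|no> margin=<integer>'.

d = (-19, -17),  |d|² = 650;  R = 5+5 = 10,  c = 650−10² = 550
v_rel = (-5, -10),  |v_rel|² = 125;  v_rel·d = (-5)·(-19) + (-10)·(-17) = 265
125·t² − 530·t + 550 = 0  ⇒  m = 265² − 125·550 = 1475
m = 1475 > 0,  v_rel·d = 265 > 0  ⇒  inside

inside=yes margin=1475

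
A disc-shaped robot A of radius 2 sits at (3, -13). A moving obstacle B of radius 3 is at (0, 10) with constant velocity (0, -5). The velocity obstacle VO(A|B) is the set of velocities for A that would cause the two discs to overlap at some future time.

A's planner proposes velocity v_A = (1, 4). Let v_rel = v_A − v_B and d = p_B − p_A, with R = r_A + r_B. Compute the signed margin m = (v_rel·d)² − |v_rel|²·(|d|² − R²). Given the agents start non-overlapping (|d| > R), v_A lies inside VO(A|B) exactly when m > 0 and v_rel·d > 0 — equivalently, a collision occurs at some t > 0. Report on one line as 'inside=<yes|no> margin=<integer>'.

d = (-3, 23),  |d|² = 538;  R = 2+3 = 5,  c = 538−5² = 513
v_rel = (1, 9),  |v_rel|² = 82;  v_rel·d = (1)·(-3) + (9)·(23) = 204
82·t² − 408·t + 513 = 0  ⇒  m = 204² − 82·513 = -450
m = -450 < 0,  v_rel·d = 204 > 0  ⇒  outside

inside=no margin=-450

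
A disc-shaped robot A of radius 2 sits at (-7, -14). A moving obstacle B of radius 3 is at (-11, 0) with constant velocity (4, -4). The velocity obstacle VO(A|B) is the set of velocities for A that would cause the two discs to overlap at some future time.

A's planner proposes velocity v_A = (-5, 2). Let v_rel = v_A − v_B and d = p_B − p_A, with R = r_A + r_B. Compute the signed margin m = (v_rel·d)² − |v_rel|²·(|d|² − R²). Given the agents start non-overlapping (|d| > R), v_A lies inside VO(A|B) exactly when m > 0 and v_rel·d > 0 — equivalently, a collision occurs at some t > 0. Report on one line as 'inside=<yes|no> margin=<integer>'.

d = (-4, 14),  |d|² = 212;  R = 2+3 = 5,  c = 212−5² = 187
v_rel = (-9, 6),  |v_rel|² = 117;  v_rel·d = (-9)·(-4) + (6)·(14) = 120
117·t² − 240·t + 187 = 0  ⇒  m = 120² − 117·187 = -7479
m = -7479 < 0,  v_rel·d = 120 > 0  ⇒  outside

inside=no margin=-7479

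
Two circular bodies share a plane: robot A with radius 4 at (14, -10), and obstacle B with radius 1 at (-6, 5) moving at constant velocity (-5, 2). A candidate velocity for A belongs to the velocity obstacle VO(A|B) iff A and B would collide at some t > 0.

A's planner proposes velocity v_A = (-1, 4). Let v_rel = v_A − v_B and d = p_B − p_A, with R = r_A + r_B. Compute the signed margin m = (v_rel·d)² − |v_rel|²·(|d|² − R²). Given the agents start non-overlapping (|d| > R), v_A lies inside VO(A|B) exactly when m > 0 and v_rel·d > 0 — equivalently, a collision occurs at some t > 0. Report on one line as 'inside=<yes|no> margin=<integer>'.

d = (-20, 15),  |d|² = 625;  R = 4+1 = 5,  c = 625−5² = 600
v_rel = (4, 2),  |v_rel|² = 20;  v_rel·d = (4)·(-20) + (2)·(15) = -50
20·t² + 100·t + 600 = 0  ⇒  m = (-50)² − 20·600 = -9500
m = -9500 < 0,  v_rel·d = -50 < 0  ⇒  outside

inside=no margin=-9500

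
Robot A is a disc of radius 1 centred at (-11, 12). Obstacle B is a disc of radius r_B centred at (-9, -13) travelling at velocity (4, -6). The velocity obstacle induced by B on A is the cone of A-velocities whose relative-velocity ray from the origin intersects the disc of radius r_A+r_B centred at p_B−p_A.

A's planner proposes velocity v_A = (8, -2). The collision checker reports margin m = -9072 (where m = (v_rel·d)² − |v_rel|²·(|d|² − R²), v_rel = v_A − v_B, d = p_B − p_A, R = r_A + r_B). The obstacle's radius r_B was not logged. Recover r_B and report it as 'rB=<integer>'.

m = -9072
d = (2, -25);  v_rel = (4, 4),  |v_rel|² = 32
v_rel×d = (4)·(-25) − (4)·(2) = -108
since m = R²·32 − (-108)²:  R² = (11664 + -9072) / 32 = 81
R = √81 = 9  ⇒  r_B = 9 − 1 = 8

rB=8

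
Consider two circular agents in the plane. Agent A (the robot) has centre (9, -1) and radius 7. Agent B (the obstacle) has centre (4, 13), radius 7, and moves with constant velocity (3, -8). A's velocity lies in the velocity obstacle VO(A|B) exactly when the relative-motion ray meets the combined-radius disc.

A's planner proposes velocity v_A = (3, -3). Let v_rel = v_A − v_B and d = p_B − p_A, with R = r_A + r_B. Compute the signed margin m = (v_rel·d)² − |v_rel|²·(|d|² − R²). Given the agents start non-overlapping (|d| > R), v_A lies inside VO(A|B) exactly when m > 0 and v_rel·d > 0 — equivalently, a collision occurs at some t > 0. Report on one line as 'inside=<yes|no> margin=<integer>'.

d = (-5, 14),  |d|² = 221;  R = 7+7 = 14,  c = 221−14² = 25
v_rel = (0, 5),  |v_rel|² = 25;  v_rel·d = (0)·(-5) + (5)·(14) = 70
25·t² − 140·t + 25 = 0  ⇒  m = 70² − 25·25 = 4275
m = 4275 > 0,  v_rel·d = 70 > 0  ⇒  inside

inside=yes margin=4275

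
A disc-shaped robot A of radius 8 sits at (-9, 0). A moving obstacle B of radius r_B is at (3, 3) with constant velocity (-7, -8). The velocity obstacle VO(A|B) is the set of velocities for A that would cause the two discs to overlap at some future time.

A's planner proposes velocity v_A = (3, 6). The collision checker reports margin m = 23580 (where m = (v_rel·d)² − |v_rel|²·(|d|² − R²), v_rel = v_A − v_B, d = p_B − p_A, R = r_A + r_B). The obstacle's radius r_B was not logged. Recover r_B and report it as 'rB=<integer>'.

m = 23580
d = (12, 3);  v_rel = (10, 14),  |v_rel|² = 296
v_rel×d = (10)·(3) − (14)·(12) = -138
since m = R²·296 − (-138)²:  R² = (19044 + 23580) / 296 = 144
R = √144 = 12  ⇒  r_B = 12 − 8 = 4

rB=4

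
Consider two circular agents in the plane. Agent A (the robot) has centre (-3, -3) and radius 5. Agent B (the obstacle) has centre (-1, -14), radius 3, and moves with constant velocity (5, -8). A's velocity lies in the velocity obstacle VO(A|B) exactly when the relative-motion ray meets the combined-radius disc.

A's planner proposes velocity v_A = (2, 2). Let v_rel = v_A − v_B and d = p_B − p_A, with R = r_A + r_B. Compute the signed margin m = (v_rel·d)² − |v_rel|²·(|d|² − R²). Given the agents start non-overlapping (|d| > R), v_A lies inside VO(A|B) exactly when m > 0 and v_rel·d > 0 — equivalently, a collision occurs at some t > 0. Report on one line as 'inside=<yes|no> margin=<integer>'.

d = (2, -11),  |d|² = 125;  R = 5+3 = 8,  c = 125−8² = 61
v_rel = (-3, 10),  |v_rel|² = 109;  v_rel·d = (-3)·(2) + (10)·(-11) = -116
109·t² + 232·t + 61 = 0  ⇒  m = (-116)² − 109·61 = 6807
m = 6807 > 0,  v_rel·d = -116 < 0  ⇒  outside

inside=no margin=6807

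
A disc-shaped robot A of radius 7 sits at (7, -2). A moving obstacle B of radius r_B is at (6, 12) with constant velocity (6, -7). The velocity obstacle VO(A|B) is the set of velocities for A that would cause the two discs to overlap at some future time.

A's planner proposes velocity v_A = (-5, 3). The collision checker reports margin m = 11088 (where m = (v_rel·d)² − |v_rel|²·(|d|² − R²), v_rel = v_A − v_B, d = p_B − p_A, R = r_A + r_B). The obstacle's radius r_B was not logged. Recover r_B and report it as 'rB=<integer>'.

m = 11088
d = (-1, 14);  v_rel = (-11, 10),  |v_rel|² = 221
v_rel×d = (-11)·(14) − (10)·(-1) = -144
since m = R²·221 − (-144)²:  R² = (20736 + 11088) / 221 = 144
R = √144 = 12  ⇒  r_B = 12 − 7 = 5

rB=5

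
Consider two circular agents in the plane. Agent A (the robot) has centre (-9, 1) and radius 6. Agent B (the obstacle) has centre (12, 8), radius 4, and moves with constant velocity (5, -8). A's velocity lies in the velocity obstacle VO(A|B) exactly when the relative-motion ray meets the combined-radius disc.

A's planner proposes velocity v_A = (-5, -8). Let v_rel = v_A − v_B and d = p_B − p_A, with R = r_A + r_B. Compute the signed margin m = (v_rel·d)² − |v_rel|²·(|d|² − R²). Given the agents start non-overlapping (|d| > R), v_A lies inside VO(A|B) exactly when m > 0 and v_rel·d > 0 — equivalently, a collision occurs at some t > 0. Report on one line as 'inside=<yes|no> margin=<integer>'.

d = (21, 7),  |d|² = 490;  R = 6+4 = 10,  c = 490−10² = 390
v_rel = (-10, 0),  |v_rel|² = 100;  v_rel·d = (-10)·(21) + (0)·(7) = -210
100·t² + 420·t + 390 = 0  ⇒  m = (-210)² − 100·390 = 5100
m = 5100 > 0,  v_rel·d = -210 < 0  ⇒  outside

inside=no margin=5100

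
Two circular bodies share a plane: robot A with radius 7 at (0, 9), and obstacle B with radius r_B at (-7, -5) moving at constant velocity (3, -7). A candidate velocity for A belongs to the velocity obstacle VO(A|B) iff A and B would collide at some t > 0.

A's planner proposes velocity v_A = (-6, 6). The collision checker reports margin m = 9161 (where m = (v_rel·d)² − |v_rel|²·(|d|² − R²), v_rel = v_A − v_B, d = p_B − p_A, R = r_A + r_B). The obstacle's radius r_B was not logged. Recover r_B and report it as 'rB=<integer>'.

m = 9161
d = (-7, -14);  v_rel = (-9, 13),  |v_rel|² = 250
v_rel×d = (-9)·(-14) − (13)·(-7) = 217
since m = R²·250 − 217²:  R² = (47089 + 9161) / 250 = 225
R = √225 = 15  ⇒  r_B = 15 − 7 = 8

rB=8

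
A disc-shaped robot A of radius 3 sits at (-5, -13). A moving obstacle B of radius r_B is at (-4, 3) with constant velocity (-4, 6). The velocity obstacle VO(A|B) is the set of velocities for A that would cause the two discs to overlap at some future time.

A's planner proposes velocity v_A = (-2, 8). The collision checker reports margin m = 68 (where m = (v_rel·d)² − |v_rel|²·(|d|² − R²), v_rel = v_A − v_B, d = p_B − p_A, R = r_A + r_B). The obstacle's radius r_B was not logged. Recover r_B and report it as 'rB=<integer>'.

m = 68
d = (1, 16);  v_rel = (2, 2),  |v_rel|² = 8
v_rel×d = (2)·(16) − (2)·(1) = 30
since m = R²·8 − 30²:  R² = (900 + 68) / 8 = 121
R = √121 = 11  ⇒  r_B = 11 − 3 = 8

rB=8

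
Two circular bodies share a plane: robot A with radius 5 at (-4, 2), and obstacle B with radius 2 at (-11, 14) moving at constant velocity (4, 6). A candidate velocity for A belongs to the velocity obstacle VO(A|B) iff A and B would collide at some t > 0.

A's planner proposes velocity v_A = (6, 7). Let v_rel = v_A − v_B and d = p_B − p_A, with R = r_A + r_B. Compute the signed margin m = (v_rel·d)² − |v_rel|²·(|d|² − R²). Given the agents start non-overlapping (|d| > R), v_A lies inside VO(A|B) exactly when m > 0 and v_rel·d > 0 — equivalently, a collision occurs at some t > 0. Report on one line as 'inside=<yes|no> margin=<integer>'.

d = (-7, 12),  |d|² = 193;  R = 5+2 = 7,  c = 193−7² = 144
v_rel = (2, 1),  |v_rel|² = 5;  v_rel·d = (2)·(-7) + (1)·(12) = -2
5·t² + 4·t + 144 = 0  ⇒  m = (-2)² − 5·144 = -716
m = -716 < 0,  v_rel·d = -2 < 0  ⇒  outside

inside=no margin=-716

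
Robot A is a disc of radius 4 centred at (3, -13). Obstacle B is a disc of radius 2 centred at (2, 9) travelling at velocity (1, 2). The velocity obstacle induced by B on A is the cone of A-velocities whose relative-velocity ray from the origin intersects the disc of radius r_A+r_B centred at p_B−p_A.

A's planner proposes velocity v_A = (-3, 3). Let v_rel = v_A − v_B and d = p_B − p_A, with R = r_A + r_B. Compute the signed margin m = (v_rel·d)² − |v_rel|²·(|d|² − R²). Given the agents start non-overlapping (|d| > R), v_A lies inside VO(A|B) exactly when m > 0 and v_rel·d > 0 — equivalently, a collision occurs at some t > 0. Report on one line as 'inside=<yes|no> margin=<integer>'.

d = (-1, 22),  |d|² = 485;  R = 4+2 = 6,  c = 485−6² = 449
v_rel = (-4, 1),  |v_rel|² = 17;  v_rel·d = (-4)·(-1) + (1)·(22) = 26
17·t² − 52·t + 449 = 0  ⇒  m = 26² − 17·449 = -6957
m = -6957 < 0,  v_rel·d = 26 > 0  ⇒  outside

inside=no margin=-6957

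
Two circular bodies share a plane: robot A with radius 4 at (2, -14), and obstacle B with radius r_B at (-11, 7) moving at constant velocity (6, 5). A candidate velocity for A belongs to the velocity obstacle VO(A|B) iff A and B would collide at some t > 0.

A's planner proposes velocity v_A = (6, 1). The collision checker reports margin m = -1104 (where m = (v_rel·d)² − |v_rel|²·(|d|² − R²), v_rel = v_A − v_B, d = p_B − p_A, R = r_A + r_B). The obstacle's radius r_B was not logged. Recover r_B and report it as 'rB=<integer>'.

m = -1104
d = (-13, 21);  v_rel = (0, -4),  |v_rel|² = 16
v_rel×d = (0)·(21) − (-4)·(-13) = -52
since m = R²·16 − (-52)²:  R² = (2704 + -1104) / 16 = 100
R = √100 = 10  ⇒  r_B = 10 − 4 = 6

rB=6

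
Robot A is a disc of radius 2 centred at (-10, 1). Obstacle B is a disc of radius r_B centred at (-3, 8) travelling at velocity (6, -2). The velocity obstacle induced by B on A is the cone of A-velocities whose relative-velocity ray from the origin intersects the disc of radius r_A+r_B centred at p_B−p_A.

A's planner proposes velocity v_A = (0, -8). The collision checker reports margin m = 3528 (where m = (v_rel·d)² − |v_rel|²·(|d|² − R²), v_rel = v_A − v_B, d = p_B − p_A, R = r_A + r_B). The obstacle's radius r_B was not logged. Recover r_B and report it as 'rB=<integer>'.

m = 3528
d = (7, 7);  v_rel = (-6, -6),  |v_rel|² = 72
v_rel×d = (-6)·(7) − (-6)·(7) = 0
since m = R²·72 − 0²:  R² = (0 + 3528) / 72 = 49
R = √49 = 7  ⇒  r_B = 7 − 2 = 5

rB=5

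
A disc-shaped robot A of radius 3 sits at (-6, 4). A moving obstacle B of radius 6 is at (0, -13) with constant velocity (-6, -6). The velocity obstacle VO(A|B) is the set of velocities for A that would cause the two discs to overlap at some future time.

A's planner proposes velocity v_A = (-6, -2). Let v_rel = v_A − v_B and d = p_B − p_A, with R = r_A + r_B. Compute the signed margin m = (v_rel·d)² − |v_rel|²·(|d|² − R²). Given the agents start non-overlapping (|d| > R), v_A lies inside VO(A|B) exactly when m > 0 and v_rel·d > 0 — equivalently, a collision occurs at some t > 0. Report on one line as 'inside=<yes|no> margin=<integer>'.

d = (6, -17),  |d|² = 325;  R = 3+6 = 9,  c = 325−9² = 244
v_rel = (0, 4),  |v_rel|² = 16;  v_rel·d = (0)·(6) + (4)·(-17) = -68
16·t² + 136·t + 244 = 0  ⇒  m = (-68)² − 16·244 = 720
m = 720 > 0,  v_rel·d = -68 < 0  ⇒  outside

inside=no margin=720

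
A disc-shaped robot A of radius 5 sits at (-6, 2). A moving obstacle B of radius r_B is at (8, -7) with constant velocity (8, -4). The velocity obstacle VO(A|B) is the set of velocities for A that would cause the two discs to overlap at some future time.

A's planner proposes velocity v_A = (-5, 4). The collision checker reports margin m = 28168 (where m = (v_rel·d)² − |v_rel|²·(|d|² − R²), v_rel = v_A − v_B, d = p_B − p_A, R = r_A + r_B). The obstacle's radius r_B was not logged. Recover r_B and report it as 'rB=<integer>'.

m = 28168
d = (14, -9);  v_rel = (-13, 8),  |v_rel|² = 233
v_rel×d = (-13)·(-9) − (8)·(14) = 5
since m = R²·233 − 5²:  R² = (25 + 28168) / 233 = 121
R = √121 = 11  ⇒  r_B = 11 − 5 = 6

rB=6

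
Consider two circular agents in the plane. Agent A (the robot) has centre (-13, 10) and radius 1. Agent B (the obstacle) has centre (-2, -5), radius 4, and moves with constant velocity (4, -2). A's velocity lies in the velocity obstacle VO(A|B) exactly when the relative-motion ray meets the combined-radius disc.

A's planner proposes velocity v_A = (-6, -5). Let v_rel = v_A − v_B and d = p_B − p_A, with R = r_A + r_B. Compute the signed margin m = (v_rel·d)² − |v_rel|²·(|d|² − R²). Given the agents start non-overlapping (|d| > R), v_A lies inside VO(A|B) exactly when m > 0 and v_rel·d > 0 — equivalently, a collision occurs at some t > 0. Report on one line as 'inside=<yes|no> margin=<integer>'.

d = (11, -15),  |d|² = 346;  R = 1+4 = 5,  c = 346−5² = 321
v_rel = (-10, -3),  |v_rel|² = 109;  v_rel·d = (-10)·(11) + (-3)·(-15) = -65
109·t² + 130·t + 321 = 0  ⇒  m = (-65)² − 109·321 = -30764
m = -30764 < 0,  v_rel·d = -65 < 0  ⇒  outside

inside=no margin=-30764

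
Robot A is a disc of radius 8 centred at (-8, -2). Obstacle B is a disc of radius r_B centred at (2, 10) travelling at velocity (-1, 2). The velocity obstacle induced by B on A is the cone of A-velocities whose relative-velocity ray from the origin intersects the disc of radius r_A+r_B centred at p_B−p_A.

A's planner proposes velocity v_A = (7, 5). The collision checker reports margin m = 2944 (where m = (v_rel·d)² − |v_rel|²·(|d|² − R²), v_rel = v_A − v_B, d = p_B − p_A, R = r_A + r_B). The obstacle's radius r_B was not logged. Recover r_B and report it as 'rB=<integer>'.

m = 2944
d = (10, 12);  v_rel = (8, 3),  |v_rel|² = 73
v_rel×d = (8)·(12) − (3)·(10) = 66
since m = R²·73 − 66²:  R² = (4356 + 2944) / 73 = 100
R = √100 = 10  ⇒  r_B = 10 − 8 = 2

rB=2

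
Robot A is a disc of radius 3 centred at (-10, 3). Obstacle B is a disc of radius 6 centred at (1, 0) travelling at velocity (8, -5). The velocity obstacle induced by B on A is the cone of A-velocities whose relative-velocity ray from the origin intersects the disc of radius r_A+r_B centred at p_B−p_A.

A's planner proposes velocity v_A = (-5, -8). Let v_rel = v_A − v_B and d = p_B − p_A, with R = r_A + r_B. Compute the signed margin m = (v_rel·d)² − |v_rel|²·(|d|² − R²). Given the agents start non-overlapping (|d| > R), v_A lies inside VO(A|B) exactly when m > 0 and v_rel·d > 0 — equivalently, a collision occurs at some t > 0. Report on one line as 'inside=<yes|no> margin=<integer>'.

d = (11, -3),  |d|² = 130;  R = 3+6 = 9,  c = 130−9² = 49
v_rel = (-13, -3),  |v_rel|² = 178;  v_rel·d = (-13)·(11) + (-3)·(-3) = -134
178·t² + 268·t + 49 = 0  ⇒  m = (-134)² − 178·49 = 9234
m = 9234 > 0,  v_rel·d = -134 < 0  ⇒  outside

inside=no margin=9234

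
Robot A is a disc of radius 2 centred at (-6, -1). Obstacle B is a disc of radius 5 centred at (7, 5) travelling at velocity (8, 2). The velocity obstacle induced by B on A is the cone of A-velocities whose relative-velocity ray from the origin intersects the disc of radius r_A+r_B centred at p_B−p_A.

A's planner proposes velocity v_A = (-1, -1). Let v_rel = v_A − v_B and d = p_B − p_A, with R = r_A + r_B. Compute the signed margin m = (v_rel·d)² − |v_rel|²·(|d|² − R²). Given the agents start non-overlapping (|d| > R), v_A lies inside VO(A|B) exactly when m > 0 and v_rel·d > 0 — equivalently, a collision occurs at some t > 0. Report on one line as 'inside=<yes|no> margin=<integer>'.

d = (13, 6),  |d|² = 205;  R = 2+5 = 7,  c = 205−7² = 156
v_rel = (-9, -3),  |v_rel|² = 90;  v_rel·d = (-9)·(13) + (-3)·(6) = -135
90·t² + 270·t + 156 = 0  ⇒  m = (-135)² − 90·156 = 4185
m = 4185 > 0,  v_rel·d = -135 < 0  ⇒  outside

inside=no margin=4185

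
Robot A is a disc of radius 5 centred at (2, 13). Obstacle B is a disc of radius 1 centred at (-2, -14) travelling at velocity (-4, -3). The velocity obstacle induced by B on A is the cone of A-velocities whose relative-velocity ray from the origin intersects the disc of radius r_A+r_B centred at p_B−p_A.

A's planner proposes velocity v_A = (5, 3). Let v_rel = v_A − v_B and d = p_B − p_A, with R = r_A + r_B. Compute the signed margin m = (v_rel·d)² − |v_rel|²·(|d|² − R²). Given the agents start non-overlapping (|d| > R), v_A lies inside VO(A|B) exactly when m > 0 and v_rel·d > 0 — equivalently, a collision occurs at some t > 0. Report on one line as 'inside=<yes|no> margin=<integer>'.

d = (-4, -27),  |d|² = 745;  R = 5+1 = 6,  c = 745−6² = 709
v_rel = (9, 6),  |v_rel|² = 117;  v_rel·d = (9)·(-4) + (6)·(-27) = -198
117·t² + 396·t + 709 = 0  ⇒  m = (-198)² − 117·709 = -43749
m = -43749 < 0,  v_rel·d = -198 < 0  ⇒  outside

inside=no margin=-43749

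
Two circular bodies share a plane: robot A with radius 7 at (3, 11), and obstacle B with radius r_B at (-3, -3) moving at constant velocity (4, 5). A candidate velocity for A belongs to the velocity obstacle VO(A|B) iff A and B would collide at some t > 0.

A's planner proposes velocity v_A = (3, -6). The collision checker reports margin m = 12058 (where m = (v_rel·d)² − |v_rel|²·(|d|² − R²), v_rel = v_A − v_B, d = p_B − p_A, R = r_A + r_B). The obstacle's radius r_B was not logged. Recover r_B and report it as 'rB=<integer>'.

m = 12058
d = (-6, -14);  v_rel = (-1, -11),  |v_rel|² = 122
v_rel×d = (-1)·(-14) − (-11)·(-6) = -52
since m = R²·122 − (-52)²:  R² = (2704 + 12058) / 122 = 121
R = √121 = 11  ⇒  r_B = 11 − 7 = 4

rB=4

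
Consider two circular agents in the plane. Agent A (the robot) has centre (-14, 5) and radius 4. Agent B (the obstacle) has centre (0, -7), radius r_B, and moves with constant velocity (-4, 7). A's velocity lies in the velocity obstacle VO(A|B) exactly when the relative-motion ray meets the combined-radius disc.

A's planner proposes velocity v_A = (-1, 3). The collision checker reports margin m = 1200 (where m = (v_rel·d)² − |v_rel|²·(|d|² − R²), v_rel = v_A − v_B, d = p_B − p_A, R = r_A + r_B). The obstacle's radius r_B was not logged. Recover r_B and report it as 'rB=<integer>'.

m = 1200
d = (14, -12);  v_rel = (3, -4),  |v_rel|² = 25
v_rel×d = (3)·(-12) − (-4)·(14) = 20
since m = R²·25 − 20²:  R² = (400 + 1200) / 25 = 64
R = √64 = 8  ⇒  r_B = 8 − 4 = 4

rB=4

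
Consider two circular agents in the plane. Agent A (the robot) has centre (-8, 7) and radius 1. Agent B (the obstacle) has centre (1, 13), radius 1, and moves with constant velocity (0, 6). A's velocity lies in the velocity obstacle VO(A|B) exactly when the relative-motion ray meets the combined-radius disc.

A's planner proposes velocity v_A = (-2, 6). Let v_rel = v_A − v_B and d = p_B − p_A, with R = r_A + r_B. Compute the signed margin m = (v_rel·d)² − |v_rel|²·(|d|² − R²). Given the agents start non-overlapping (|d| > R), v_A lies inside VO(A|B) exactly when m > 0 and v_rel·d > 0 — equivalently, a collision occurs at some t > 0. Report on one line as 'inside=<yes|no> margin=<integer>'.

d = (9, 6),  |d|² = 117;  R = 1+1 = 2,  c = 117−2² = 113
v_rel = (-2, 0),  |v_rel|² = 4;  v_rel·d = (-2)·(9) + (0)·(6) = -18
4·t² + 36·t + 113 = 0  ⇒  m = (-18)² − 4·113 = -128
m = -128 < 0,  v_rel·d = -18 < 0  ⇒  outside

inside=no margin=-128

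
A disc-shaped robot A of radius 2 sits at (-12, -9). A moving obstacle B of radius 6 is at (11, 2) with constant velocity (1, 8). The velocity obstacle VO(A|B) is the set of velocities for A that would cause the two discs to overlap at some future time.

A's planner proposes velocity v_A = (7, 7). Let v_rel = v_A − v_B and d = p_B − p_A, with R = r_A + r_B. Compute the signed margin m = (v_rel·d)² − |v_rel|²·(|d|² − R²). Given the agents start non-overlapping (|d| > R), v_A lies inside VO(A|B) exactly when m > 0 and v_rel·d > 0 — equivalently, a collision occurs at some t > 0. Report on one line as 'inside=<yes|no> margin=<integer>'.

d = (23, 11),  |d|² = 650;  R = 2+6 = 8,  c = 650−8² = 586
v_rel = (6, -1),  |v_rel|² = 37;  v_rel·d = (6)·(23) + (-1)·(11) = 127
37·t² − 254·t + 586 = 0  ⇒  m = 127² − 37·586 = -5553
m = -5553 < 0,  v_rel·d = 127 > 0  ⇒  outside

inside=no margin=-5553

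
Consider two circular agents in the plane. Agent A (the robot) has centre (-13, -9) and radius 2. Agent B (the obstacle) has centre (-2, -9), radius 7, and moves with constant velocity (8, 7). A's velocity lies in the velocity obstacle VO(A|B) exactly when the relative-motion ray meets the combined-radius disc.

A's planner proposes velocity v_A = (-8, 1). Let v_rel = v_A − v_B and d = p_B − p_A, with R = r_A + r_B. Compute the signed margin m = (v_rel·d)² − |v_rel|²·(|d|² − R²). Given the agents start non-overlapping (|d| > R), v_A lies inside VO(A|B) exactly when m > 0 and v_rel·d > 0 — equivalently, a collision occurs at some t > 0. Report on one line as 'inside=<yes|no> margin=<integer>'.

d = (11, 0),  |d|² = 121;  R = 2+7 = 9,  c = 121−9² = 40
v_rel = (-16, -6),  |v_rel|² = 292;  v_rel·d = (-16)·(11) + (-6)·(0) = -176
292·t² + 352·t + 40 = 0  ⇒  m = (-176)² − 292·40 = 19296
m = 19296 > 0,  v_rel·d = -176 < 0  ⇒  outside

inside=no margin=19296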